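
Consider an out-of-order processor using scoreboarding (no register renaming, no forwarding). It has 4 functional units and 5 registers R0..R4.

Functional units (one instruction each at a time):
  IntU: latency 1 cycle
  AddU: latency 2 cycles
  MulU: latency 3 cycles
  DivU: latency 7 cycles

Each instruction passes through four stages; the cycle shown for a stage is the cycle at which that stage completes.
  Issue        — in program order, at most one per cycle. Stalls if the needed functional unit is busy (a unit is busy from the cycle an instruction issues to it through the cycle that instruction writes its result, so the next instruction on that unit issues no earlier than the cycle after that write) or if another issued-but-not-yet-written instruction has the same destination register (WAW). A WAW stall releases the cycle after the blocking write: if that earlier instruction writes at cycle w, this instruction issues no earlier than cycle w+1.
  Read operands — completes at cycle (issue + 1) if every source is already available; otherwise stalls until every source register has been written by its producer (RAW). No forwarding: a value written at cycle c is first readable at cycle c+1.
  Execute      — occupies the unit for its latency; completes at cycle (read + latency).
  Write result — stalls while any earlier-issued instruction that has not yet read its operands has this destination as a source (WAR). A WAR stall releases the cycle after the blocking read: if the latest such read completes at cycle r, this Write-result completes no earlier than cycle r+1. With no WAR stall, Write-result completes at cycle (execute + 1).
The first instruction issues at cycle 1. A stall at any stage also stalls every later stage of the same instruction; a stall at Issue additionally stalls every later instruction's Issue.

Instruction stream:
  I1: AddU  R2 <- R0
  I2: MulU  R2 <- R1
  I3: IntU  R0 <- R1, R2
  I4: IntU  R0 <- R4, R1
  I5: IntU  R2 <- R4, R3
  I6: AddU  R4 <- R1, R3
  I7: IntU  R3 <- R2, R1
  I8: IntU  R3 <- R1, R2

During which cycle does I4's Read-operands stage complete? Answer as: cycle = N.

cycle = 16

c1: I1 issues→AddU
c2: I1 reads
c4: I1 exec-done
c5: I1 writes R2
c6: I2 issues→MulU
c7: I2 reads, I3 issues→IntU
c10: I2 exec-done
c11: I2 writes R2
c12: I3 reads
c13: I3 exec-done
c14: I3 writes R0
c15: I4 issues→IntU
c16: I4 reads
c17: I4 exec-done
c18: I4 writes R0
c19: I5 issues→IntU
c20: I5 reads, I6 issues→AddU
c21: I5 exec-done, I6 reads
c22: I5 writes R2
c23: I6 exec-done, I7 issues→IntU
c24: I6 writes R4, I7 reads
c25: I7 exec-done
c26: I7 writes R3
c27: I8 issues→IntU
c28: I8 reads
c29: I8 exec-done
c30: I8 writes R3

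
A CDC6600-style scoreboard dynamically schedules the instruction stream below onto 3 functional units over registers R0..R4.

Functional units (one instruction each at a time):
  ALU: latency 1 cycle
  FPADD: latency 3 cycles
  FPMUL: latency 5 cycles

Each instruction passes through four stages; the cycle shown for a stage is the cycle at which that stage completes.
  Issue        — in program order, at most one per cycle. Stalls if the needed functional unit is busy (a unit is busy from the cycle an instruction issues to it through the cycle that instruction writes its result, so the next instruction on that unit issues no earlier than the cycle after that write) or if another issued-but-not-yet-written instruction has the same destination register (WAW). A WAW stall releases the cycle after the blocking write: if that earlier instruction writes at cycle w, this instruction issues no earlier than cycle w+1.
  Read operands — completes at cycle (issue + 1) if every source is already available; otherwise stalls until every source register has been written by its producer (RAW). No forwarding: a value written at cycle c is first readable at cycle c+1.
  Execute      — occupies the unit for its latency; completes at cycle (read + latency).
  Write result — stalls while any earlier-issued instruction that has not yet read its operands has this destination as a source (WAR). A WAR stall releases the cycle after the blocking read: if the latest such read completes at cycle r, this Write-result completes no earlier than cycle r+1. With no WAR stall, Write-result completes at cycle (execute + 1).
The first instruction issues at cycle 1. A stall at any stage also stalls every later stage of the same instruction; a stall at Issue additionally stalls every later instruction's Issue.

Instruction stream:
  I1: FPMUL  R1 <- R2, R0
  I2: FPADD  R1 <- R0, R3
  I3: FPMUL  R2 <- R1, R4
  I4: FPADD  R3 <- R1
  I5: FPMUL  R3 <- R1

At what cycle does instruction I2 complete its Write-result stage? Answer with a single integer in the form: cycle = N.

cycle 1: I1 dispatched to FPMUL
cycle 2: I1 operands ready
cycle 7: I1 complete
cycle 8: R1←I1
cycle 9: I2 dispatched to FPADD
cycle 10: I2 operands ready; I3 dispatched to FPMUL
cycle 13: I2 complete
cycle 14: R1←I2
cycle 15: I3 operands ready; I4 dispatched to FPADD
cycle 16: I4 operands ready
cycle 19: I4 complete
cycle 20: I3 complete; R3←I4
cycle 21: R2←I3
cycle 22: I5 dispatched to FPMUL
cycle 23: I5 operands ready
cycle 28: I5 complete
cycle 29: R3←I5

cycle = 14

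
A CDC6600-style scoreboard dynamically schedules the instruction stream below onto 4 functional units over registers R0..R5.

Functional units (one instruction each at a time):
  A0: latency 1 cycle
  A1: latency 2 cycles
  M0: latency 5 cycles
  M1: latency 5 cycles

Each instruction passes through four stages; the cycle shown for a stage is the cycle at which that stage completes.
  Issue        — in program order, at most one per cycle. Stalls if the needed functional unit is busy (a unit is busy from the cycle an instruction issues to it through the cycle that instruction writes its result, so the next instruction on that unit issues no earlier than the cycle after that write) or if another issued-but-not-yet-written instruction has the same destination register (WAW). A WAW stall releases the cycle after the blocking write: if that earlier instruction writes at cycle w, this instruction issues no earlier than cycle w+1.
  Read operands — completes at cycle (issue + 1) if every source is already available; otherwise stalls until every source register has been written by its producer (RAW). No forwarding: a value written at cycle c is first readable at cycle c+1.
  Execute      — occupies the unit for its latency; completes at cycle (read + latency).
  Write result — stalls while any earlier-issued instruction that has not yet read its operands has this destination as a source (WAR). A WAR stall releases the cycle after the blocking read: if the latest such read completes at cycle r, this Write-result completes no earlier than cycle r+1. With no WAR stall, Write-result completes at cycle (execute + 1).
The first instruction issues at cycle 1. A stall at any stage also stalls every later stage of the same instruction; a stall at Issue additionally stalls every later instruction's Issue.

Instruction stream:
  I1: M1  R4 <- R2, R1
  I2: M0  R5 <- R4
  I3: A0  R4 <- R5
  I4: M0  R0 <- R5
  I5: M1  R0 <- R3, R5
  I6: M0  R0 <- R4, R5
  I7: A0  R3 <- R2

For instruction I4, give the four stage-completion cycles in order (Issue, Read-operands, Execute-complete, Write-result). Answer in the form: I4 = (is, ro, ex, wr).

c1: issue I1 (M1)
c2: I1 read-ops | issue I2 (M0)
c7: I1 finished on M1
c8: I1→R4
c9: I2 read-ops | issue I3 (A0)
c14: I2 finished on M0
c15: I2→R5
c16: I3 read-ops | issue I4 (M0)
c17: I3 finished on A0 | I4 read-ops
c18: I3→R4
c22: I4 finished on M0
c23: I4→R0
c24: issue I5 (M1)
c25: I5 read-ops
c30: I5 finished on M1
c31: I5→R0
c32: issue I6 (M0)
c33: I6 read-ops | issue I7 (A0)
c34: I7 read-ops
c35: I7 finished on A0
c36: I7→R3
c38: I6 finished on M0
c39: I6→R0

I4 = (16, 17, 22, 23)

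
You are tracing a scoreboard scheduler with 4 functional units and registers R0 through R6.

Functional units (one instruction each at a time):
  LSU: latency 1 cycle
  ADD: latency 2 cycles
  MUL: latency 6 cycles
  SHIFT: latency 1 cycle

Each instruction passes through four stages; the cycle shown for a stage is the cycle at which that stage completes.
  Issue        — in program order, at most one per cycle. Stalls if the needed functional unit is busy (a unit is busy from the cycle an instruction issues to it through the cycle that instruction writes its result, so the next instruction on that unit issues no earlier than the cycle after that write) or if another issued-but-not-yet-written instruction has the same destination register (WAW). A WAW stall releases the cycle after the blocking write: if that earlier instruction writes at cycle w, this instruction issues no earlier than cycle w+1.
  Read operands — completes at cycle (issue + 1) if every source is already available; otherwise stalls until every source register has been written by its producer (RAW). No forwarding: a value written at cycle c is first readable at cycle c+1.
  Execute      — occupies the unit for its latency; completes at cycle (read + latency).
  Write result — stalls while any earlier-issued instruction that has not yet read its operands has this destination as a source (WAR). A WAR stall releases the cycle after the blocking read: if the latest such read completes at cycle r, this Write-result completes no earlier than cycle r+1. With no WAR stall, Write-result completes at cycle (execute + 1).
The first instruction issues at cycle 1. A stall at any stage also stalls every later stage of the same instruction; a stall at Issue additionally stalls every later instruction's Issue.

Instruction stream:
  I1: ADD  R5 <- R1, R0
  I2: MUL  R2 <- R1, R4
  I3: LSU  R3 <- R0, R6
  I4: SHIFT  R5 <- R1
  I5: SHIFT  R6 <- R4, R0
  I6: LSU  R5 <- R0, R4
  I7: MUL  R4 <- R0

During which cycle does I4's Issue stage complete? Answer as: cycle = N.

cycle = 6

[1] I1 dispatched to ADD
[2] I1 operands ready | I2 dispatched to MUL
[3] I2 operands ready | I3 dispatched to LSU
[4] I1 complete | I3 operands ready
[5] R5←I1 | I3 complete
[6] R3←I3 | I4 dispatched to SHIFT
[7] I4 operands ready
[8] I4 complete
[9] I2 complete | R5←I4
[10] R2←I2 | I5 dispatched to SHIFT
[11] I5 operands ready | I6 dispatched to LSU
[12] I5 complete | I6 operands ready | I7 dispatched to MUL
[13] R6←I5 | I6 complete | I7 operands ready
[14] R5←I6
[19] I7 complete
[20] R4←I7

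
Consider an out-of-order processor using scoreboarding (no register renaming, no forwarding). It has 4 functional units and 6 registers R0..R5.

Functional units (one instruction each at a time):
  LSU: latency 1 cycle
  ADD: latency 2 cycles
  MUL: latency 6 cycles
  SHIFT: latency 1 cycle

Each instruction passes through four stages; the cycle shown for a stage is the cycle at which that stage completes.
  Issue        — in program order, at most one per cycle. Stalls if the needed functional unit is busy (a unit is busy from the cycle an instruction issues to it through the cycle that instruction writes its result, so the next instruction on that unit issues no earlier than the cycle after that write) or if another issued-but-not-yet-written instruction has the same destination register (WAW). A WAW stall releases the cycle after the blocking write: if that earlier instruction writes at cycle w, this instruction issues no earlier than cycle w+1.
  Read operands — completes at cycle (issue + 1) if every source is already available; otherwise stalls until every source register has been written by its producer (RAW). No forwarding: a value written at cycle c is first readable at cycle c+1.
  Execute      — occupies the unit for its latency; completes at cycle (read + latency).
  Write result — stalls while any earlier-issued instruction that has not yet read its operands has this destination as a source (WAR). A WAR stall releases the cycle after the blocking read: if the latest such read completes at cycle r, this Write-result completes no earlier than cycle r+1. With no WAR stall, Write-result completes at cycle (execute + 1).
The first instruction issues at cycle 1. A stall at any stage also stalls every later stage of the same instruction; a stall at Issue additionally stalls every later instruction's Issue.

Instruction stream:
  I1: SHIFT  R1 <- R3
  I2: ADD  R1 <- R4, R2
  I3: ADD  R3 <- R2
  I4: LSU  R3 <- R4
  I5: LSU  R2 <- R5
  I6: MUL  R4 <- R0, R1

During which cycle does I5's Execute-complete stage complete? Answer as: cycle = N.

cycle = 21

c1: I1 issues→SHIFT
c2: I1 reads
c3: I1 exec-done
c4: I1 writes R1
c5: I2 issues→ADD
c6: I2 reads
c8: I2 exec-done
c9: I2 writes R1
c10: I3 issues→ADD
c11: I3 reads
c13: I3 exec-done
c14: I3 writes R3
c15: I4 issues→LSU
c16: I4 reads
c17: I4 exec-done
c18: I4 writes R3
c19: I5 issues→LSU
c20: I5 reads · I6 issues→MUL
c21: I5 exec-done · I6 reads
c22: I5 writes R2
c27: I6 exec-done
c28: I6 writes R4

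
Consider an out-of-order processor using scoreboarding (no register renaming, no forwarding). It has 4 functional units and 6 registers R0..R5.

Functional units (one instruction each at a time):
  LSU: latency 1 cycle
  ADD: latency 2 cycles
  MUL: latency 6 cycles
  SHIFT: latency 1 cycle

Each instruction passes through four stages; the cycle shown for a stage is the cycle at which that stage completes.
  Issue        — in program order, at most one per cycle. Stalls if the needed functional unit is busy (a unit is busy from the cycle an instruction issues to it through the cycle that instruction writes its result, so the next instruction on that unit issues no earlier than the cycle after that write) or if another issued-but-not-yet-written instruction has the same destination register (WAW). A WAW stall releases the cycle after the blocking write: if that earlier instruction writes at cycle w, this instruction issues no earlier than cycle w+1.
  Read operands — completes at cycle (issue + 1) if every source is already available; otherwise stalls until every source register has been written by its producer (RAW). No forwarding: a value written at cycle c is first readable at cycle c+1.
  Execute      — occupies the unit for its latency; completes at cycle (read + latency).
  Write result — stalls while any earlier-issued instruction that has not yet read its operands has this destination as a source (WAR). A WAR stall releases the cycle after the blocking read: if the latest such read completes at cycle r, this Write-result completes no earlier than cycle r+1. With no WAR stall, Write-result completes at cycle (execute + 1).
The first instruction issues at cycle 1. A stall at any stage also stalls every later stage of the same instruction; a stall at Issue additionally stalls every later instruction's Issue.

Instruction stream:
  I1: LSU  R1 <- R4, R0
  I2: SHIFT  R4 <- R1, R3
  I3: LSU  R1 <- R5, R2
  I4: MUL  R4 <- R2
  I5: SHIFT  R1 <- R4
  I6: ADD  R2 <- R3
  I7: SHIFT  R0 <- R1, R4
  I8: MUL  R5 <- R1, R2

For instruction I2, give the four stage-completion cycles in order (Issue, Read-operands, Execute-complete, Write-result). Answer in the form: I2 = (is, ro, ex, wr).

1) issue 1, read 2, done 3, write 4
2) issue 2, read 5, done 6, write 7  <RAW R1: wait I1 write@4>
3) issue 5, read 6, done 7, write 8  <struct: LSU busy until I1 writes@4>
4) issue 8, read 9, done 15, write 16  <WAW R4: wait I2 write@7>
5) issue 9, read 17, done 18, write 19  <RAW R4: wait I4 write@16>
6) issue 10, read 11, done 13, write 14
7) issue 20, read 21, done 22, write 23  <struct: SHIFT busy until I5 writes@19>
8) issue 21, read 22, done 28, write 29

I2 = (2, 5, 6, 7)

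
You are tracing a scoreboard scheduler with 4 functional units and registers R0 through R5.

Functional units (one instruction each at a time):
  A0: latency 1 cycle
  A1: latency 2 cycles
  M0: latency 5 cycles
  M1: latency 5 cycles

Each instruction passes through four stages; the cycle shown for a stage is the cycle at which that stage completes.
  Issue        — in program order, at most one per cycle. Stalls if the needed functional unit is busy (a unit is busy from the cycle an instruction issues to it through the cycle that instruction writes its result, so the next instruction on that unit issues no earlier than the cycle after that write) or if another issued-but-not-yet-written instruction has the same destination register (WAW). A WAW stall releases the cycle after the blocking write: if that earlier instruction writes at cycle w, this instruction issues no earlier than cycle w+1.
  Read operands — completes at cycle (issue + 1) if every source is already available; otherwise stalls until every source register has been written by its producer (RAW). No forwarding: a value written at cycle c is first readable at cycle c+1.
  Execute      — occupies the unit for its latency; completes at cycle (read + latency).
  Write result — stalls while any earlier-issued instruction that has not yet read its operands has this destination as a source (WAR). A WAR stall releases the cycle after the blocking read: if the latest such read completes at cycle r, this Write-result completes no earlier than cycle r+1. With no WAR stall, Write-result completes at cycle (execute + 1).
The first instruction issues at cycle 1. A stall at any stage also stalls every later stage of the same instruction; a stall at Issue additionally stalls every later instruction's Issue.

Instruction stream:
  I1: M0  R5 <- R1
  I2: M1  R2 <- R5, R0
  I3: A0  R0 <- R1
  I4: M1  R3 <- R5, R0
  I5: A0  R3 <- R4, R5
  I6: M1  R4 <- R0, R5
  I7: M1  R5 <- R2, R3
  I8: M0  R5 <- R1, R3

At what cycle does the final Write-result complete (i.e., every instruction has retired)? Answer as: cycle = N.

cycle = 48

c1: I1 issues→M0
c2: I1 reads · I2 issues→M1
c3: I3 issues→A0
c4: I3 reads
c5: I3 exec-done
c7: I1 exec-done
c8: I1 writes R5
c9: I2 reads
c10: I3 writes R0
c14: I2 exec-done
c15: I2 writes R2
c16: I4 issues→M1
c17: I4 reads
c22: I4 exec-done
c23: I4 writes R3
c24: I5 issues→A0
c25: I5 reads · I6 issues→M1
c26: I5 exec-done · I6 reads
c27: I5 writes R3
c31: I6 exec-done
c32: I6 writes R4
c33: I7 issues→M1
c34: I7 reads
c39: I7 exec-done
c40: I7 writes R5
c41: I8 issues→M0
c42: I8 reads
c47: I8 exec-done
c48: I8 writes R5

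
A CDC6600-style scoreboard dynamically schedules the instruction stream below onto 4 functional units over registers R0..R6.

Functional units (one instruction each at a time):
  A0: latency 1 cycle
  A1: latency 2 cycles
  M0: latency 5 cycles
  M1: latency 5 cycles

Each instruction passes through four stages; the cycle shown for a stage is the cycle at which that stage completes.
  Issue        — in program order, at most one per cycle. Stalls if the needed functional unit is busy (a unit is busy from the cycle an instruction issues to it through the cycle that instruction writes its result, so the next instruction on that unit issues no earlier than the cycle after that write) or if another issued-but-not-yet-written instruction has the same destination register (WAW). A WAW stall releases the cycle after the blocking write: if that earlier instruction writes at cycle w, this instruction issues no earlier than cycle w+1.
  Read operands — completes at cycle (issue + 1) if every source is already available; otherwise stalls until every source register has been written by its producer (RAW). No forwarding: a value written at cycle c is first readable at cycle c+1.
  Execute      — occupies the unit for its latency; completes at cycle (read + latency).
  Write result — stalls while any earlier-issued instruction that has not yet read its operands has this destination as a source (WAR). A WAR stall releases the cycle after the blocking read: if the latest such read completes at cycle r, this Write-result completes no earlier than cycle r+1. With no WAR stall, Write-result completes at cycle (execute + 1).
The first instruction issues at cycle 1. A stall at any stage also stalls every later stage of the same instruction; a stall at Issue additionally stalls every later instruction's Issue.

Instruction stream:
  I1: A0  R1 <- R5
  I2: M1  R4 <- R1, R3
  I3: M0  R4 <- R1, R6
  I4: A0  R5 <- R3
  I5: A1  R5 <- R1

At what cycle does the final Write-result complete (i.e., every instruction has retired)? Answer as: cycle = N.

[1] I1 dispatched to A0
[2] I1 operands ready | I2 dispatched to M1
[3] I1 complete
[4] R1←I1
[5] I2 operands ready
[10] I2 complete
[11] R4←I2
[12] I3 dispatched to M0
[13] I3 operands ready | I4 dispatched to A0
[14] I4 operands ready
[15] I4 complete
[16] R5←I4
[17] I5 dispatched to A1
[18] I3 complete | I5 operands ready
[19] R4←I3
[20] I5 complete
[21] R5←I5

cycle = 21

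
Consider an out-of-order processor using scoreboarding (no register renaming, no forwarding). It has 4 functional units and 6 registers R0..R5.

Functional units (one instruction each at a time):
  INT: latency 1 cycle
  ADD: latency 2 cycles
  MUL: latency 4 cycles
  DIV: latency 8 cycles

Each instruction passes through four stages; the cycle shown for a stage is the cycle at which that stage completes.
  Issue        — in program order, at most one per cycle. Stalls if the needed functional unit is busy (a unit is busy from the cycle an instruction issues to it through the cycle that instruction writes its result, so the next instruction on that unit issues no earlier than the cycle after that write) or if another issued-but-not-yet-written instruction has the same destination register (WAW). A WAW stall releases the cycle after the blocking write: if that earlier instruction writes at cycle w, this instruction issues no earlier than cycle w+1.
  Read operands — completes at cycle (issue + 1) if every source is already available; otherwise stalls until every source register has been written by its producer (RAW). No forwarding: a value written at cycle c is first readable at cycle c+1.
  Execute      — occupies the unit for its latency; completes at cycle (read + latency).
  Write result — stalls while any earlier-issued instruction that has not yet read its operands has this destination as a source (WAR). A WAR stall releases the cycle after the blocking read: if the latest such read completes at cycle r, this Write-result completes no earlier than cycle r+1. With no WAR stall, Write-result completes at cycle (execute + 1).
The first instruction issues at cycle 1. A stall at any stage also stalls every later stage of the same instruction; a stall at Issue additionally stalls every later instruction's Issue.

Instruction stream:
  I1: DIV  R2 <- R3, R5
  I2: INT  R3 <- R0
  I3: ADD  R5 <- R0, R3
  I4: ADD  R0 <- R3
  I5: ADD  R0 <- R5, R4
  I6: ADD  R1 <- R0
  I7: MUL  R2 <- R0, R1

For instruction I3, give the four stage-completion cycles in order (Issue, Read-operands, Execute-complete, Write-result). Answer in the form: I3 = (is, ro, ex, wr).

t=1  I1 dispatched to DIV
t=2  I1 operands ready | I2 dispatched to INT
t=3  I2 operands ready | I3 dispatched to ADD
t=4  I2 complete
t=5  R3←I2
t=6  I3 operands ready
t=8  I3 complete
t=9  R5←I3
t=10  I1 complete | I4 dispatched to ADD
t=11  R2←I1 | I4 operands ready
t=13  I4 complete
t=14  R0←I4
t=15  I5 dispatched to ADD
t=16  I5 operands ready
t=18  I5 complete
t=19  R0←I5
t=20  I6 dispatched to ADD
t=21  I6 operands ready | I7 dispatched to MUL
t=23  I6 complete
t=24  R1←I6
t=25  I7 operands ready
t=29  I7 complete
t=30  R2←I7

I3 = (3, 6, 8, 9)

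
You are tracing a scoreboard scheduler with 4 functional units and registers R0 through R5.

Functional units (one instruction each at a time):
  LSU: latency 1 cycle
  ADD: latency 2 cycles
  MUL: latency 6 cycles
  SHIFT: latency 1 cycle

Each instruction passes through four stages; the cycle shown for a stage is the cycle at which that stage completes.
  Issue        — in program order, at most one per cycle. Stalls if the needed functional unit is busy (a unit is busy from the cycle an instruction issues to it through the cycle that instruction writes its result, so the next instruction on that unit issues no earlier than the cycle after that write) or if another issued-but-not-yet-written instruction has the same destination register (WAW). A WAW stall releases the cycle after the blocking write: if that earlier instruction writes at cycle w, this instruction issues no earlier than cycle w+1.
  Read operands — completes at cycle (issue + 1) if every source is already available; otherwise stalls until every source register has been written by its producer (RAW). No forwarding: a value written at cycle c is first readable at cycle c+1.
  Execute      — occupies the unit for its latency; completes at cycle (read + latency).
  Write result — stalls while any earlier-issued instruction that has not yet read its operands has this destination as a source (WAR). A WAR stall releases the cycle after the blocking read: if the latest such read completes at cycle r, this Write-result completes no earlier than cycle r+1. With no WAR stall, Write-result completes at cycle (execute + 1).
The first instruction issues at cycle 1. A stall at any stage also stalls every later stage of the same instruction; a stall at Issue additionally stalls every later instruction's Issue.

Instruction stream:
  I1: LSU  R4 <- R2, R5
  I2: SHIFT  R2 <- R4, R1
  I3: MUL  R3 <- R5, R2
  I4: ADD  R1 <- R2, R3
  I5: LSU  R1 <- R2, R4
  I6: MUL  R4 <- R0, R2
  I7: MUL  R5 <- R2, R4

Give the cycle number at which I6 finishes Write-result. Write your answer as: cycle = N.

cycle = 29

[I1] 1/2/3/4
[I2] 2/5/6/7  (RAW R4: wait I1 write@4)
[I3] 3/8/14/15  (RAW R2: wait I2 write@7)
[I4] 4/16/18/19  (RAW R3: wait I3 write@15)
[I5] 20/21/22/23  (WAW R1: wait I4 write@19)
[I6] 21/22/28/29
[I7] 30/31/37/38  (struct: MUL busy until I6 writes@29)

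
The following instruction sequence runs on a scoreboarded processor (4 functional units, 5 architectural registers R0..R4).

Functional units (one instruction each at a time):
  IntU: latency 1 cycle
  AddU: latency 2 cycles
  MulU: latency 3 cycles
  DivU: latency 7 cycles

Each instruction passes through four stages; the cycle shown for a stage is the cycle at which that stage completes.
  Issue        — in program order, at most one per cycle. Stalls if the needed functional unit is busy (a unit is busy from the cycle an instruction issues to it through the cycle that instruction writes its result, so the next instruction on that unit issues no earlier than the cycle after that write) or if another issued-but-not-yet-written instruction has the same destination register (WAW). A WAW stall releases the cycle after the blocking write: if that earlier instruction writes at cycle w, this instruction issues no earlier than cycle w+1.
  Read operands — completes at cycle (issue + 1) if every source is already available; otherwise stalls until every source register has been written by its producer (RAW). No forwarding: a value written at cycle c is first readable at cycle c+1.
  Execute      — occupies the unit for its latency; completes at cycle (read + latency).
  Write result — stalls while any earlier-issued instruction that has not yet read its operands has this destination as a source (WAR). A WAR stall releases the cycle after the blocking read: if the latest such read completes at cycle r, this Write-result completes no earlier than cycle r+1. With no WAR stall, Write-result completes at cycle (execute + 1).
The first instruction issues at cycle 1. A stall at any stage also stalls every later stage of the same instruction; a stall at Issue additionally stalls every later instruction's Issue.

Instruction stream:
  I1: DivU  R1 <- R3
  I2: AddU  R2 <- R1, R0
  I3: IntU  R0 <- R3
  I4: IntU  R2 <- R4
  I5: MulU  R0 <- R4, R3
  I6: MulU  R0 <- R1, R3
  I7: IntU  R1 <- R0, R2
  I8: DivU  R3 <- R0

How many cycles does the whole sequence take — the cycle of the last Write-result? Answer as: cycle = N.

cycle = 36

[1] I1→DivU
[2] I1 RO; I2→AddU
[3] I3→IntU
[4] I3 RO
[5] I3 EX
[9] I1 EX
[10] I1 WR R1
[11] I2 RO
[12] I3 WR R0
[13] I2 EX
[14] I2 WR R2
[15] I4→IntU
[16] I4 RO; I5→MulU
[17] I4 EX; I5 RO
[18] I4 WR R2
[20] I5 EX
[21] I5 WR R0
[22] I6→MulU
[23] I6 RO; I7→IntU
[24] I8→DivU
[26] I6 EX
[27] I6 WR R0
[28] I7 RO; I8 RO
[29] I7 EX
[30] I7 WR R1
[35] I8 EX
[36] I8 WR R3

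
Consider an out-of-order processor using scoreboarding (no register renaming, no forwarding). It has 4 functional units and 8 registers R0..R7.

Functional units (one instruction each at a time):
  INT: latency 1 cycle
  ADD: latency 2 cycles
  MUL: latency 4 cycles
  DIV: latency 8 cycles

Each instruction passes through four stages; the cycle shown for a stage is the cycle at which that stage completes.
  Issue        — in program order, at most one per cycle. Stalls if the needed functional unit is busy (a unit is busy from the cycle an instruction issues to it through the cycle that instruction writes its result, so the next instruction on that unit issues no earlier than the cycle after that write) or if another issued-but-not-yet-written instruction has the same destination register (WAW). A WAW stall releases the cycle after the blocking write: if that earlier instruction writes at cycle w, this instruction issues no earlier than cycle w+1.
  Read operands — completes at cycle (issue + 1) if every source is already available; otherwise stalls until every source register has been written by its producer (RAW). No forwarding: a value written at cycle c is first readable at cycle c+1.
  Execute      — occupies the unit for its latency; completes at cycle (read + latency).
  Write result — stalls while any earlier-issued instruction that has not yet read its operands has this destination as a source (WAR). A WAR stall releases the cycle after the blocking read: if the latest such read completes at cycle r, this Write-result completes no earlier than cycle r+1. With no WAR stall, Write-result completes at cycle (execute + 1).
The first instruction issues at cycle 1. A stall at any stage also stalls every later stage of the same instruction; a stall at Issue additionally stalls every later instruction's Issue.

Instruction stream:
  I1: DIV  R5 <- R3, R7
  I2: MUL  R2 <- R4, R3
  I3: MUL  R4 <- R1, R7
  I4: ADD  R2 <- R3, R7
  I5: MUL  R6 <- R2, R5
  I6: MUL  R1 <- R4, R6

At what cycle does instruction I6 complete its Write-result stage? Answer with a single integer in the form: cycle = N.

[1] I1 issues→DIV
[2] I1 reads, I2 issues→MUL
[3] I2 reads
[7] I2 exec-done
[8] I2 writes R2
[9] I3 issues→MUL
[10] I1 exec-done, I3 reads, I4 issues→ADD
[11] I1 writes R5, I4 reads
[13] I4 exec-done
[14] I3 exec-done, I4 writes R2
[15] I3 writes R4
[16] I5 issues→MUL
[17] I5 reads
[21] I5 exec-done
[22] I5 writes R6
[23] I6 issues→MUL
[24] I6 reads
[28] I6 exec-done
[29] I6 writes R1

cycle = 29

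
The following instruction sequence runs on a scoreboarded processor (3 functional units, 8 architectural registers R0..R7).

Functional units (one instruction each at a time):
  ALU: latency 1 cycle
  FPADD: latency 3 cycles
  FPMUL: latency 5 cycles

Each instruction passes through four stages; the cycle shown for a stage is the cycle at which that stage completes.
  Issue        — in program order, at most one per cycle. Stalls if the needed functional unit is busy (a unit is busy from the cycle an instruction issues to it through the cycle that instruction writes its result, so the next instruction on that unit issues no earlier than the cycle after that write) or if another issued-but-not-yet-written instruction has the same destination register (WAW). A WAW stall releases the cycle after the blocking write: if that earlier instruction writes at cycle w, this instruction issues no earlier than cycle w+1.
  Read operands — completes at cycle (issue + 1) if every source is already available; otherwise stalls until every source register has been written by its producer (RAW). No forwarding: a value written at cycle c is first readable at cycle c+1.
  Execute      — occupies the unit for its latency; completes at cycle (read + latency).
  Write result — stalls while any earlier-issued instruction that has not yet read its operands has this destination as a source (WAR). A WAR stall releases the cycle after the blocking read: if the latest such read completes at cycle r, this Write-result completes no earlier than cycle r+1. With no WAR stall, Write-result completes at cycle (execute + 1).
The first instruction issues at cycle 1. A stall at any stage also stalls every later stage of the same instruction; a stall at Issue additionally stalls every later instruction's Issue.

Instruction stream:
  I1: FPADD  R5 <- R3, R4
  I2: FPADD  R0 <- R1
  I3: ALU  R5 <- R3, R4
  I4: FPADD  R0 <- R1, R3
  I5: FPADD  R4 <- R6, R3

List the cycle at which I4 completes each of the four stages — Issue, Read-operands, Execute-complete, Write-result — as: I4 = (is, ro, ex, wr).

I1  is:1  ro:2  ex:5  wr:6
I2  is:7  ro:8  ex:11  wr:12  — struct: FPADD busy until I1 writes@6
I3  is:8  ro:9  ex:10  wr:11
I4  is:13  ro:14  ex:17  wr:18  — struct: FPADD busy until I2 writes@12
I5  is:19  ro:20  ex:23  wr:24  — struct: FPADD busy until I4 writes@18

I4 = (13, 14, 17, 18)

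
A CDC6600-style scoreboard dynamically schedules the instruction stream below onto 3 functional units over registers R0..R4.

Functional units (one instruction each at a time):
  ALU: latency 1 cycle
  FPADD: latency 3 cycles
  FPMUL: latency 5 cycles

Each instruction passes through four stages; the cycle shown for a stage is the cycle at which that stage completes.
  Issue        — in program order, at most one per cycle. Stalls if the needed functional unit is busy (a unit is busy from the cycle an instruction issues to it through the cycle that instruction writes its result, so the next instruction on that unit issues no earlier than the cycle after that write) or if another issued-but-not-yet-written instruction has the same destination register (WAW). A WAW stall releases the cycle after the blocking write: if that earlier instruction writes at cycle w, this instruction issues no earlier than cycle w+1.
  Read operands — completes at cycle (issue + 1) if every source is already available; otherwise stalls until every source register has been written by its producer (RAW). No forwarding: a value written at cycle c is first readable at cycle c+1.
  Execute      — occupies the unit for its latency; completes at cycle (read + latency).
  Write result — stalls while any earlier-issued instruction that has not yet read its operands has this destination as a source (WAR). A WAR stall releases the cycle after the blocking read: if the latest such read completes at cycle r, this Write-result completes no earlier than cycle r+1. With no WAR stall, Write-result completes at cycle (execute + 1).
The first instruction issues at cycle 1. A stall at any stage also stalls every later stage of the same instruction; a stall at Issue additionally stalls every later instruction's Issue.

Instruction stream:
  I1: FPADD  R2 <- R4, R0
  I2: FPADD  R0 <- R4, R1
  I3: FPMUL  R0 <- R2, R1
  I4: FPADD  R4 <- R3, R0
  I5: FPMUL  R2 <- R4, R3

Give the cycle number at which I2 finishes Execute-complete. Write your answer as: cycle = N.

cycle = 11

cycle 1: I1 issues→FPADD
cycle 2: I1 reads
cycle 5: I1 exec-done
cycle 6: I1 writes R2
cycle 7: I2 issues→FPADD
cycle 8: I2 reads
cycle 11: I2 exec-done
cycle 12: I2 writes R0
cycle 13: I3 issues→FPMUL
cycle 14: I3 reads; I4 issues→FPADD
cycle 19: I3 exec-done
cycle 20: I3 writes R0
cycle 21: I4 reads; I5 issues→FPMUL
cycle 24: I4 exec-done
cycle 25: I4 writes R4
cycle 26: I5 reads
cycle 31: I5 exec-done
cycle 32: I5 writes R2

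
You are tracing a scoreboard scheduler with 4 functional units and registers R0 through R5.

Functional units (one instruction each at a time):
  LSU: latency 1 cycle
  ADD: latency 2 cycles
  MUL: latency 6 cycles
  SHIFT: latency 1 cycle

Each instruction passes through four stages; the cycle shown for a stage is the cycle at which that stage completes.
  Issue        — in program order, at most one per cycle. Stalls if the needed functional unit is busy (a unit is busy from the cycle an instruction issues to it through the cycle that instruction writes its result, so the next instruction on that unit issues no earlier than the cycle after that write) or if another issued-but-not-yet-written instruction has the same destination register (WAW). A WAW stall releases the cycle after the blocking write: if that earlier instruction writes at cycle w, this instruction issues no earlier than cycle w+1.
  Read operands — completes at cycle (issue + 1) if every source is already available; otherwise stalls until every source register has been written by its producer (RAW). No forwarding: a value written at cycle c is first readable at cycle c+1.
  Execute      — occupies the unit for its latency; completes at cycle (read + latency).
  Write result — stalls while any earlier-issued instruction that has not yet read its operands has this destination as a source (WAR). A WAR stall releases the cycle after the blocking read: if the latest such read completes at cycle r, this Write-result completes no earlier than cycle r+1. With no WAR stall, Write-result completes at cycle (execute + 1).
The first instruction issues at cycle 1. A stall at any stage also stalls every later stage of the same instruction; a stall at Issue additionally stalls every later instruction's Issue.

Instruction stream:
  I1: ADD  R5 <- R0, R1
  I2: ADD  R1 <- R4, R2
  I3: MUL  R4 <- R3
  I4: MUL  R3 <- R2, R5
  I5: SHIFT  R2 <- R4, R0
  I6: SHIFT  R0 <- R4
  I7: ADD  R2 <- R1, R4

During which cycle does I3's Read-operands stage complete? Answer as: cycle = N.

cycle = 8

c1: I1 issues→ADD
c2: I1 reads
c4: I1 exec-done
c5: I1 writes R5
c6: I2 issues→ADD
c7: I2 reads; I3 issues→MUL
c8: I3 reads
c9: I2 exec-done
c10: I2 writes R1
c14: I3 exec-done
c15: I3 writes R4
c16: I4 issues→MUL
c17: I4 reads; I5 issues→SHIFT
c18: I5 reads
c19: I5 exec-done
c20: I5 writes R2
c21: I6 issues→SHIFT
c22: I6 reads; I7 issues→ADD
c23: I4 exec-done; I6 exec-done; I7 reads
c24: I4 writes R3; I6 writes R0
c25: I7 exec-done
c26: I7 writes R2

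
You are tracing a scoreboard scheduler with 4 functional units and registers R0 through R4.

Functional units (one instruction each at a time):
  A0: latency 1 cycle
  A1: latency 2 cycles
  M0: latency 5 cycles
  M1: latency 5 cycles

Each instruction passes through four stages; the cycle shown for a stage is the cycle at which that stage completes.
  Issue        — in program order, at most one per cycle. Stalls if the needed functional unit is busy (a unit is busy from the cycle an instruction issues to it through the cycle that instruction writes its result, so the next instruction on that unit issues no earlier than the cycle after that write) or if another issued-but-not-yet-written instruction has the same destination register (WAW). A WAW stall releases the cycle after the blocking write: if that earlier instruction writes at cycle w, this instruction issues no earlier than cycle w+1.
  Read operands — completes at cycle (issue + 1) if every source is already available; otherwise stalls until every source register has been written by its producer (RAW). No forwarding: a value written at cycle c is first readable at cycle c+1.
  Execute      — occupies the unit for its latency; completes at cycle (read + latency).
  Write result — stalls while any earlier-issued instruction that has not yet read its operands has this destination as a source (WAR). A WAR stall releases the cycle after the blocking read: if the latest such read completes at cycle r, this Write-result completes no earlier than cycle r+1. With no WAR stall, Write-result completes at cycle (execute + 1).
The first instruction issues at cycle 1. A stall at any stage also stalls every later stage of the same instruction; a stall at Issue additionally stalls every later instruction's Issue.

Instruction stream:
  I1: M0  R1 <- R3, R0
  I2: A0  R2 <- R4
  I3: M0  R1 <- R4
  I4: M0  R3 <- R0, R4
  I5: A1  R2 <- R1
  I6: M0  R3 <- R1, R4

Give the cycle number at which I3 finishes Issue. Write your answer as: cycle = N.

cycle 1: issue I1 (M0)
cycle 2: I1 read-ops; issue I2 (A0)
cycle 3: I2 read-ops
cycle 4: I2 finished on A0
cycle 5: I2→R2
cycle 7: I1 finished on M0
cycle 8: I1→R1
cycle 9: issue I3 (M0)
cycle 10: I3 read-ops
cycle 15: I3 finished on M0
cycle 16: I3→R1
cycle 17: issue I4 (M0)
cycle 18: I4 read-ops; issue I5 (A1)
cycle 19: I5 read-ops
cycle 21: I5 finished on A1
cycle 22: I5→R2
cycle 23: I4 finished on M0
cycle 24: I4→R3
cycle 25: issue I6 (M0)
cycle 26: I6 read-ops
cycle 31: I6 finished on M0
cycle 32: I6→R3

cycle = 9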